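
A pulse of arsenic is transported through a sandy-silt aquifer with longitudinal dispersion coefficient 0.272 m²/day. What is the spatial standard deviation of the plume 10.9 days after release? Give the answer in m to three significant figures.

Dispersive spreading gives a Gaussian with σ² = 2Dt; advection only shifts the center.
σ = √(2 × 0.272 × 10.9) = 2.44 m.

2.44 m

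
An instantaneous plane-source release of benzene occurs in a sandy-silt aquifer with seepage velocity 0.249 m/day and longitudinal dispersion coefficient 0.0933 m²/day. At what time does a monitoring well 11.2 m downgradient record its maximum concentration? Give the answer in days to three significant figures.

For the 1D instantaneous-source solution, setting ∂C/∂t = 0 at fixed x gives v²t² + 2Dt − x² = 0, so t = (√(D² + v²x²) − D)/v².
√(D² + v²x²) = √(0.0933² + 0.249² × 11.2²) = 2.790; v² = 0.062001.
t = (2.790 − 0.0933)/0.062001 = 43.5 days (vs. the pure-advection estimate x/v = 45.0 d).

43.5 days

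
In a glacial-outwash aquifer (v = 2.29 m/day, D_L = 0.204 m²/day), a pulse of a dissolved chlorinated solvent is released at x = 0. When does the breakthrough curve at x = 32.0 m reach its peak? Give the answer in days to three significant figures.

For the 1D instantaneous-source solution, setting ∂C/∂t = 0 at fixed x gives v²t² + 2Dt − x² = 0, so t = (√(D² + v²x²) − D)/v².
√(D² + v²x²) = √(0.204² + 2.29² × 32.0²) = 73.28; v² = 5.2441.
t = (73.28 − 0.204)/5.2441 = 13.9 days (vs. the pure-advection estimate x/v = 14.0 d).

13.9 days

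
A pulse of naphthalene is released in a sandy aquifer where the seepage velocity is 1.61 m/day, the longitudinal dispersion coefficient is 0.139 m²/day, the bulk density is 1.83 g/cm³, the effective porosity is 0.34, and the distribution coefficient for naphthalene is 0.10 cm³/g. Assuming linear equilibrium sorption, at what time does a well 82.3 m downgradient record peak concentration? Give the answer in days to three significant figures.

78.5 days

Retardation factor R = 1 + ρ_b·K_d/n = 1 + 1.83 × 0.10/0.34 = 1.538.
Sorption retards both mechanisms: v_R = v/R = 1.047 m/day, D_R = D/R = 0.09038 m²/day.
Peak time from v_R²t² + 2D_R t − x² = 0: t = (√(D_R² + v_R²x²) − D_R)/v_R².
√(D_R² + v_R²x²) = √(0.09038² + 1.047² × 82.3²) = 86.17; v_R² = 1.096.
t = (86.17 − 0.09038)/1.096 = 78.5 days.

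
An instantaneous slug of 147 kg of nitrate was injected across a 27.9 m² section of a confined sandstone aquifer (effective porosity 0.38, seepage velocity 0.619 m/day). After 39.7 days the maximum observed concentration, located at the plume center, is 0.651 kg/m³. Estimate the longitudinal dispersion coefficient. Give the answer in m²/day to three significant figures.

0.909 m²/day

At the plume center C_max = M/(n_e·A·√(4πDt)), so D = M²/(4πt·(n_e·A·C_max)²).
n_e·A·C_max = 0.38 × 27.9 × 0.651 = 6.902 kg/m.
D = 147²/(4π × 39.7 × 6.902²) = 0.909 m²/day.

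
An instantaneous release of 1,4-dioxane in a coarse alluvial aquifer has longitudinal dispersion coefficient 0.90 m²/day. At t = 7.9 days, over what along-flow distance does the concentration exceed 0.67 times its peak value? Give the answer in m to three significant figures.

6.75 m

The plume is Gaussian with σ = √(2Dt) = √(2 × 0.90 × 7.9) = 3.771 m.
C/C_peak = exp(−Δx²/(2σ²)) = 0.67 ⇒ Δx = σ·√(−2 ln 0.67) = 3.771 × 0.8950 = 3.375 m.
Width = 2Δx = 6.75 m.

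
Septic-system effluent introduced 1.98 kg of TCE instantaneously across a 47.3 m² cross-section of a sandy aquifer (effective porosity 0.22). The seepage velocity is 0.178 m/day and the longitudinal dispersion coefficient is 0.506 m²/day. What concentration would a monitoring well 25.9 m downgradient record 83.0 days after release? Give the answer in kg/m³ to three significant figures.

0.00396 kg/m³

For an instantaneous plane source, C(x,t) = M/(n_e·A·√(4πDt)) · exp(−(x−vt)²/(4Dt)), with n_e·A the pore (flow) area.
Plume center vt = 0.178 × 83.0 = 14.774 m, so the well at 25.9 m is 11.126 m downgradient of the peak.
√(4πDt) = 22.97 m, giving peak height M/(n_e·A·√(4πDt)) = 1.98/(0.22 × 47.3 × 22.97) = 0.008284 kg/m³.
(x−vt)²/(4Dt) = (11.126)²/(4 × 0.506 × 83.0) = 0.7369; exp(−0.7369) = 0.4786.
C = 0.008284 × 0.4786 = 0.00396 kg/m³.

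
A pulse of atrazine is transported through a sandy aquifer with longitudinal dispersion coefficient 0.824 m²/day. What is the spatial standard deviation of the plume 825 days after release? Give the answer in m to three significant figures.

36.9 m

Dispersive spreading gives a Gaussian with σ² = 2Dt; advection only shifts the center.
σ = √(2 × 0.824 × 825) = 36.9 m.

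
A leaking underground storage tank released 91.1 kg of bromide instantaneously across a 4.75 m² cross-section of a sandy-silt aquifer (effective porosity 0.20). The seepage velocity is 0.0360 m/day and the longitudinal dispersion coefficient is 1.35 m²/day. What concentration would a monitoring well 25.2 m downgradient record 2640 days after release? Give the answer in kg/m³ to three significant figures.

For an instantaneous plane source, C(x,t) = M/(n_e·A·√(4πDt)) · exp(−(x−vt)²/(4Dt)), with n_e·A the pore (flow) area.
Plume center vt = 0.0360 × 2640 = 95.04 m, so the well at 25.2 m is 69.84 m upgradient of the peak.
√(4πDt) = 211.6 m, giving peak height M/(n_e·A·√(4πDt)) = 91.1/(0.20 × 4.75 × 211.6) = 0.4532 kg/m³.
(x−vt)²/(4Dt) = (-69.84)²/(4 × 1.35 × 2640) = 0.3421; exp(−0.3421) = 0.7103.
C = 0.4532 × 0.7103 = 0.322 kg/m³.

0.322 kg/m³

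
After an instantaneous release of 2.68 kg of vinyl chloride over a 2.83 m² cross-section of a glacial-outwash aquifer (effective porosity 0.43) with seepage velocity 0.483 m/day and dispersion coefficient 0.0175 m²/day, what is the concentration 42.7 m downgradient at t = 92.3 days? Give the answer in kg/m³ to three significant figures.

0.283 kg/m³

For an instantaneous plane source, C(x,t) = M/(n_e·A·√(4πDt)) · exp(−(x−vt)²/(4Dt)), with n_e·A the pore (flow) area.
Plume center vt = 0.483 × 92.3 = 44.5809 m, so the well at 42.7 m is 1.8809 m upgradient of the peak.
√(4πDt) = 4.505 m, giving peak height M/(n_e·A·√(4πDt)) = 2.68/(0.43 × 2.83 × 4.505) = 0.4889 kg/m³.
(x−vt)²/(4Dt) = (-1.8809)²/(4 × 0.0175 × 92.3) = 0.5476; exp(−0.5476) = 0.5783.
C = 0.4889 × 0.5783 = 0.283 kg/m³.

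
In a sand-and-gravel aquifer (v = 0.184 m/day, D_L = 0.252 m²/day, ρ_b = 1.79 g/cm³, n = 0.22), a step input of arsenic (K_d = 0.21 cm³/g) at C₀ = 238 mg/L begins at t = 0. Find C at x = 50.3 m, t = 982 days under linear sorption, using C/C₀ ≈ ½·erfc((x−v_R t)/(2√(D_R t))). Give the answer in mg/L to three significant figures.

211 mg/L

Retardation factor R = 1 + ρ_b·K_d/n = 1 + 1.79 × 0.21/0.22 = 2.709.
Sorption retards both mechanisms: v_R = v/R = 0.06792 m/day, D_R = D/R = 0.09302 m²/day.
v_R·t = 0.06792 × 982 = 66.69744 m; 2√(D_R t) = 19.11 m; argument = (50.3 − 66.69744)/19.11 = -0.8581.
C = C₀ × ½·erfc(-0.8581) = 238 × 0.8875 = 211 mg/L.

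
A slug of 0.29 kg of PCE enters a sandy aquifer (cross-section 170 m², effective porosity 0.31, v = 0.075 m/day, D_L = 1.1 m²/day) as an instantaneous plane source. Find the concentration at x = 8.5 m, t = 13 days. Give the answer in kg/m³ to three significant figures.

For an instantaneous plane source, C(x,t) = M/(n_e·A·√(4πDt)) · exp(−(x−vt)²/(4Dt)), with n_e·A the pore (flow) area.
Plume center vt = 0.075 × 13 = 0.975 m, so the well at 8.5 m is 7.525 m downgradient of the peak.
√(4πDt) = 13.41 m, giving peak height M/(n_e·A·√(4πDt)) = 0.29/(0.31 × 170 × 13.41) = 0.0004104 kg/m³.
(x−vt)²/(4Dt) = (7.525)²/(4 × 1.1 × 13) = 0.9900; exp(−0.9900) = 0.3716.
C = 0.0004104 × 0.3716 = 0.000153 kg/m³.

0.000153 kg/m³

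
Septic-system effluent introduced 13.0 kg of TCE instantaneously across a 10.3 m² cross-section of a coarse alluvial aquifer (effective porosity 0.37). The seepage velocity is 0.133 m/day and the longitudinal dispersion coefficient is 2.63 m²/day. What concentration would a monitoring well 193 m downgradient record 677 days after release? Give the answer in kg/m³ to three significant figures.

For an instantaneous plane source, C(x,t) = M/(n_e·A·√(4πDt)) · exp(−(x−vt)²/(4Dt)), with n_e·A the pore (flow) area.
Plume center vt = 0.133 × 677 = 90.041 m, so the well at 193 m is 102.959 m downgradient of the peak.
√(4πDt) = 149.6 m, giving peak height M/(n_e·A·√(4πDt)) = 13.0/(0.37 × 10.3 × 149.6) = 0.02280 kg/m³.
(x−vt)²/(4Dt) = (102.959)²/(4 × 2.63 × 677) = 1.488; exp(−1.488) = 0.2258.
C = 0.02280 × 0.2258 = 0.00515 kg/m³.

0.00515 kg/m³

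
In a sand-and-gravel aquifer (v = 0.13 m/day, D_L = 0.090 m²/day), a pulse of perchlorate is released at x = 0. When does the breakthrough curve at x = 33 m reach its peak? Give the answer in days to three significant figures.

249 days

For the 1D instantaneous-source solution, setting ∂C/∂t = 0 at fixed x gives v²t² + 2Dt − x² = 0, so t = (√(D² + v²x²) − D)/v².
√(D² + v²x²) = √(0.090² + 0.13² × 33²) = 4.291; v² = 0.0169.
t = (4.291 − 0.090)/0.0169 = 249 days (vs. the pure-advection estimate x/v = 254 d).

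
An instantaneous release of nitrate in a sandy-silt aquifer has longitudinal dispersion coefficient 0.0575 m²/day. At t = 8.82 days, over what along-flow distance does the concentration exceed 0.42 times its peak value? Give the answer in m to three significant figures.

2.65 m

The plume is Gaussian with σ = √(2Dt) = √(2 × 0.0575 × 8.82) = 1.007 m.
C/C_peak = exp(−Δx²/(2σ²)) = 0.42 ⇒ Δx = σ·√(−2 ln 0.42) = 1.007 × 1.317 = 1.326 m.
Width = 2Δx = 2.65 m.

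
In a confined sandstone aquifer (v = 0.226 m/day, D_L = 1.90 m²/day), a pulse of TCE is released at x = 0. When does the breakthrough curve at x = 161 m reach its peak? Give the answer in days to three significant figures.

676 days

For the 1D instantaneous-source solution, setting ∂C/∂t = 0 at fixed x gives v²t² + 2Dt − x² = 0, so t = (√(D² + v²x²) − D)/v².
√(D² + v²x²) = √(1.90² + 0.226² × 161²) = 36.44; v² = 0.051076.
t = (36.44 − 1.90)/0.051076 = 676 days (vs. the pure-advection estimate x/v = 712 d).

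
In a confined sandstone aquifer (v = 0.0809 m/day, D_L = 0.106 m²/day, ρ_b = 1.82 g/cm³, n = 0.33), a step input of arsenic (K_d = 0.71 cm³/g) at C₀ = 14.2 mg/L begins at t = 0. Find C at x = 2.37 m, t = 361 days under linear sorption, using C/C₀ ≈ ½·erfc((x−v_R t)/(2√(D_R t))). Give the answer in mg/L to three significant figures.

11.6 mg/L

Retardation factor R = 1 + ρ_b·K_d/n = 1 + 1.82 × 0.71/0.33 = 4.916.
Sorption retards both mechanisms: v_R = v/R = 0.01646 m/day, D_R = D/R = 0.02156 m²/day.
v_R·t = 0.01646 × 361 = 5.94206 m; 2√(D_R t) = 5.580 m; argument = (2.37 − 5.94206)/5.580 = -0.6402.
C = C₀ × ½·erfc(-0.6402) = 14.2 × 0.8174 = 11.6 mg/L.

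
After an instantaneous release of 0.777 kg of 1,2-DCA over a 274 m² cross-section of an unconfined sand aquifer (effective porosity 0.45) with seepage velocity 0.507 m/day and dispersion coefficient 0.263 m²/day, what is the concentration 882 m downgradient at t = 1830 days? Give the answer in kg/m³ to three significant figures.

2.72e-05 kg/m³

For an instantaneous plane source, C(x,t) = M/(n_e·A·√(4πDt)) · exp(−(x−vt)²/(4Dt)), with n_e·A the pore (flow) area.
Plume center vt = 0.507 × 1830 = 927.81 m, so the well at 882 m is 45.81 m upgradient of the peak.
√(4πDt) = 77.77 m, giving peak height M/(n_e·A·√(4πDt)) = 0.777/(0.45 × 274 × 77.77) = 8.103e-05 kg/m³.
(x−vt)²/(4Dt) = (-45.81)²/(4 × 0.263 × 1830) = 1.090; exp(−1.090) = 0.3362.
C = 8.103e-05 × 0.3362 = 2.72e-05 kg/m³.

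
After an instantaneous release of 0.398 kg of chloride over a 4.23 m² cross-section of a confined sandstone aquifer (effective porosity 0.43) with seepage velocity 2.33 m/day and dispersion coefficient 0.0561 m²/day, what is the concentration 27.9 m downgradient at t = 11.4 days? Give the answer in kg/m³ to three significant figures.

0.0383 kg/m³

For an instantaneous plane source, C(x,t) = M/(n_e·A·√(4πDt)) · exp(−(x−vt)²/(4Dt)), with n_e·A the pore (flow) area.
Plume center vt = 2.33 × 11.4 = 26.562 m, so the well at 27.9 m is 1.338 m downgradient of the peak.
√(4πDt) = 2.835 m, giving peak height M/(n_e·A·√(4πDt)) = 0.398/(0.43 × 4.23 × 2.835) = 0.07718 kg/m³.
(x−vt)²/(4Dt) = (1.338)²/(4 × 0.0561 × 11.4) = 0.6998; exp(−0.6998) = 0.4967.
C = 0.07718 × 0.4967 = 0.0383 kg/m³.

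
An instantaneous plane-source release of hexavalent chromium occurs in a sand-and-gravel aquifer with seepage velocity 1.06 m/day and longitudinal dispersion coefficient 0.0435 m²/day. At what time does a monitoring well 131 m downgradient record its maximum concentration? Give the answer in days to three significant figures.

For the 1D instantaneous-source solution, setting ∂C/∂t = 0 at fixed x gives v²t² + 2Dt − x² = 0, so t = (√(D² + v²x²) − D)/v².
√(D² + v²x²) = √(0.0435² + 1.06² × 131²) = 138.9; v² = 1.1236.
t = (138.9 − 0.0435)/1.1236 = 124 days (vs. the pure-advection estimate x/v = 124 d).

124 days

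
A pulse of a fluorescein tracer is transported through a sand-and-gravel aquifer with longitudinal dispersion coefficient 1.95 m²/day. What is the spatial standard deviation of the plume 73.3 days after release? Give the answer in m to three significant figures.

Dispersive spreading gives a Gaussian with σ² = 2Dt; advection only shifts the center.
σ = √(2 × 1.95 × 73.3) = 16.9 m.

16.9 m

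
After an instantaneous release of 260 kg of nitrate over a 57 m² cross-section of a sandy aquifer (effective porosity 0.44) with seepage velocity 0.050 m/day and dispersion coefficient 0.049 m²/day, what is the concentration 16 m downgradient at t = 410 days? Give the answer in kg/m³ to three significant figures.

0.507 kg/m³

For an instantaneous plane source, C(x,t) = M/(n_e·A·√(4πDt)) · exp(−(x−vt)²/(4Dt)), with n_e·A the pore (flow) area.
Plume center vt = 0.050 × 410 = 20.5 m, so the well at 16 m is 4.5 m upgradient of the peak.
√(4πDt) = 15.89 m, giving peak height M/(n_e·A·√(4πDt)) = 260/(0.44 × 57 × 15.89) = 0.6524 kg/m³.
(x−vt)²/(4Dt) = (-4.5)²/(4 × 0.049 × 410) = 0.2520; exp(−0.2520) = 0.7772.
C = 0.6524 × 0.7772 = 0.507 kg/m³.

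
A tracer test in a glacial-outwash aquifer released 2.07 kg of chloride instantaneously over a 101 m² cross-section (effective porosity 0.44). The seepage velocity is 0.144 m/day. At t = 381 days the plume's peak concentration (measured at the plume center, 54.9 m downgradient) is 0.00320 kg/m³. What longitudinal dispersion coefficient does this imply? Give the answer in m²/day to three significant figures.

At the plume center C_max = M/(n_e·A·√(4πDt)), so D = M²/(4πt·(n_e·A·C_max)²).
n_e·A·C_max = 0.44 × 101 × 0.00320 = 0.1422 kg/m.
D = 2.07²/(4π × 381 × 0.1422²) = 0.0443 m²/day.

0.0443 m²/day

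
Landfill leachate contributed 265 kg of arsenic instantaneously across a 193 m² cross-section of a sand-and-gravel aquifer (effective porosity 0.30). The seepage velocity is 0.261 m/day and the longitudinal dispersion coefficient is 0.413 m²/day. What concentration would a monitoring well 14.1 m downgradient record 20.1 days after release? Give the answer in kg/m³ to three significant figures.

0.0423 kg/m³

For an instantaneous plane source, C(x,t) = M/(n_e·A·√(4πDt)) · exp(−(x−vt)²/(4Dt)), with n_e·A the pore (flow) area.
Plume center vt = 0.261 × 20.1 = 5.2461 m, so the well at 14.1 m is 8.8539 m downgradient of the peak.
√(4πDt) = 10.21 m, giving peak height M/(n_e·A·√(4πDt)) = 265/(0.30 × 193 × 10.21) = 0.4483 kg/m³.
(x−vt)²/(4Dt) = (8.8539)²/(4 × 0.413 × 20.1) = 2.361; exp(−2.361) = 0.09433.
C = 0.4483 × 0.09433 = 0.0423 kg/m³.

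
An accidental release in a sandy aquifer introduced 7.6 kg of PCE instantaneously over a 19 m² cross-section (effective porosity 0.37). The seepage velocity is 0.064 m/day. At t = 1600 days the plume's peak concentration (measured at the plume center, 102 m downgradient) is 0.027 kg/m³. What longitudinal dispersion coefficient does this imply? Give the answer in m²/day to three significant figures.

0.0797 m²/day

At the plume center C_max = M/(n_e·A·√(4πDt)), so D = M²/(4πt·(n_e·A·C_max)²).
n_e·A·C_max = 0.37 × 19 × 0.027 = 0.1898 kg/m.
D = 7.6²/(4π × 1600 × 0.1898²) = 0.0797 m²/day.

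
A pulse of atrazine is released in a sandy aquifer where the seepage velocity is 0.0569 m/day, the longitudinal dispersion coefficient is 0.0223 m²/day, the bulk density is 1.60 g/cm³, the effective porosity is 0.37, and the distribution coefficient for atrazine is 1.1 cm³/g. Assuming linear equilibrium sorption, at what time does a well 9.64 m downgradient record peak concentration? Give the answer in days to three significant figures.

Retardation factor R = 1 + ρ_b·K_d/n = 1 + 1.60 × 1.1/0.37 = 5.757.
Sorption retards both mechanisms: v_R = v/R = 0.009884 m/day, D_R = D/R = 0.003874 m²/day.
Peak time from v_R²t² + 2D_R t − x² = 0: t = (√(D_R² + v_R²x²) − D_R)/v_R².
√(D_R² + v_R²x²) = √(0.003874² + 0.009884² × 9.64²) = 0.09536; v_R² = 9.769e-05.
t = (0.09536 − 0.003874)/9.769e-05 = 936 days.

936 days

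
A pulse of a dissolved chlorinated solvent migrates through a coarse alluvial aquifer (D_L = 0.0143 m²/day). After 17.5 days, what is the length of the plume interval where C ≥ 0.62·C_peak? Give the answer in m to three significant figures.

1.38 m

The plume is Gaussian with σ = √(2Dt) = √(2 × 0.0143 × 17.5) = 0.7075 m.
C/C_peak = exp(−Δx²/(2σ²)) = 0.62 ⇒ Δx = σ·√(−2 ln 0.62) = 0.7075 × 0.9778 = 0.6918 m.
Width = 2Δx = 1.38 m.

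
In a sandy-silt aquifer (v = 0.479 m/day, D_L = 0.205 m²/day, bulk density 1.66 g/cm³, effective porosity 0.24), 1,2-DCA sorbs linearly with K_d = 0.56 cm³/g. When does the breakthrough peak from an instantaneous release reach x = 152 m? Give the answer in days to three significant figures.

Retardation factor R = 1 + ρ_b·K_d/n = 1 + 1.66 × 0.56/0.24 = 4.873.
Sorption retards both mechanisms: v_R = v/R = 0.09830 m/day, D_R = D/R = 0.04207 m²/day.
Peak time from v_R²t² + 2D_R t − x² = 0: t = (√(D_R² + v_R²x²) − D_R)/v_R².
√(D_R² + v_R²x²) = √(0.04207² + 0.09830² × 152²) = 14.94; v_R² = 0.009663.
t = (14.94 − 0.04207)/0.009663 = 1540 days.

1540 days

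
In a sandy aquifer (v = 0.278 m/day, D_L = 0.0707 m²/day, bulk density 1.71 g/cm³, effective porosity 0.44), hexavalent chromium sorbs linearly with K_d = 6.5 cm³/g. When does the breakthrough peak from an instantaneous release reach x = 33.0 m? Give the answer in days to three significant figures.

Retardation factor R = 1 + ρ_b·K_d/n = 1 + 1.71 × 6.5/0.44 = 26.26.
Sorption retards both mechanisms: v_R = v/R = 0.01059 m/day, D_R = D/R = 0.002692 m²/day.
Peak time from v_R²t² + 2D_R t − x² = 0: t = (√(D_R² + v_R²x²) − D_R)/v_R².
√(D_R² + v_R²x²) = √(0.002692² + 0.01059² × 33.0²) = 0.3495; v_R² = 0.0001121.
t = (0.3495 − 0.002692)/0.0001121 = 3090 days.

3090 days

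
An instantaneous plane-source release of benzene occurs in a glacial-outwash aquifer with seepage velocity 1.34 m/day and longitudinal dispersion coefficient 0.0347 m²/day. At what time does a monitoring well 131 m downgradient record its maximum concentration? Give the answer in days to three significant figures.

For the 1D instantaneous-source solution, setting ∂C/∂t = 0 at fixed x gives v²t² + 2Dt − x² = 0, so t = (√(D² + v²x²) − D)/v².
√(D² + v²x²) = √(0.0347² + 1.34² × 131²) = 175.5; v² = 1.7956.
t = (175.5 − 0.0347)/1.7956 = 97.7 days (vs. the pure-advection estimate x/v = 97.8 d).

97.7 days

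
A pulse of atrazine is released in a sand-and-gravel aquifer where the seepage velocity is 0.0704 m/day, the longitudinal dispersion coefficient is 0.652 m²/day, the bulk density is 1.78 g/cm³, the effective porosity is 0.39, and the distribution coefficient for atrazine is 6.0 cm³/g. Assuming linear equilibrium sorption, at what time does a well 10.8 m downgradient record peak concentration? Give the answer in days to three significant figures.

2000 days

Retardation factor R = 1 + ρ_b·K_d/n = 1 + 1.78 × 6.0/0.39 = 28.38.
Sorption retards both mechanisms: v_R = v/R = 0.002481 m/day, D_R = D/R = 0.02297 m²/day.
Peak time from v_R²t² + 2D_R t − x² = 0: t = (√(D_R² + v_R²x²) − D_R)/v_R².
√(D_R² + v_R²x²) = √(0.02297² + 0.002481² × 10.8²) = 0.03529; v_R² = 6.155e-06.
t = (0.03529 − 0.02297)/6.155e-06 = 2000 days.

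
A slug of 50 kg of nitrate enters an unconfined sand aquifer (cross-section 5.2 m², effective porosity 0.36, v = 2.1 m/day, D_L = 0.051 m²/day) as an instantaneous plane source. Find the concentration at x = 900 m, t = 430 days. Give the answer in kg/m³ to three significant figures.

For an instantaneous plane source, C(x,t) = M/(n_e·A·√(4πDt)) · exp(−(x−vt)²/(4Dt)), with n_e·A the pore (flow) area.
Plume center vt = 2.1 × 430 = 903 m, so the well at 900 m is 3 m upgradient of the peak.
√(4πDt) = 16.60 m, giving peak height M/(n_e·A·√(4πDt)) = 50/(0.36 × 5.2 × 16.60) = 1.609 kg/m³.
(x−vt)²/(4Dt) = (-3)²/(4 × 0.051 × 430) = 0.1026; exp(−0.1026) = 0.9025.
C = 1.609 × 0.9025 = 1.45 kg/m³.

1.45 kg/m³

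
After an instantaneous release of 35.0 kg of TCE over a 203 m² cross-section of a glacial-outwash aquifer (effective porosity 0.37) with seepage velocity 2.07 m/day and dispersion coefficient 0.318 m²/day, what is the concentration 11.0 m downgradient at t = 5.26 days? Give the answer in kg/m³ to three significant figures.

For an instantaneous plane source, C(x,t) = M/(n_e·A·√(4πDt)) · exp(−(x−vt)²/(4Dt)), with n_e·A the pore (flow) area.
Plume center vt = 2.07 × 5.26 = 10.8882 m, so the well at 11.0 m is 0.1118 m downgradient of the peak.
√(4πDt) = 4.585 m, giving peak height M/(n_e·A·√(4πDt)) = 35.0/(0.37 × 203 × 4.585) = 0.1016 kg/m³.
(x−vt)²/(4Dt) = (0.1118)²/(4 × 0.318 × 5.26) = 0.001868; exp(−0.001868) = 0.9981.
C = 0.1016 × 0.9981 = 0.101 kg/m³.

0.101 kg/m³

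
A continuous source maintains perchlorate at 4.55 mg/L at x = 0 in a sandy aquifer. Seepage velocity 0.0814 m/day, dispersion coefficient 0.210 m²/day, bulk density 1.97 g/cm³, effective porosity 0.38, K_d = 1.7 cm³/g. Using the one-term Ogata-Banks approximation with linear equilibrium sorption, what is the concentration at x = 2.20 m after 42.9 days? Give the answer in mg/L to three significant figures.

Retardation factor R = 1 + ρ_b·K_d/n = 1 + 1.97 × 1.7/0.38 = 9.813.
Sorption retards both mechanisms: v_R = v/R = 0.008295 m/day, D_R = D/R = 0.02140 m²/day.
v_R·t = 0.008295 × 42.9 = 0.3558555 m; 2√(D_R t) = 1.916 m; argument = (2.20 − 0.3558555)/1.916 = 0.9625.
C = C₀ × ½·erfc(0.9625) = 4.55 × 0.08673 = 0.395 mg/L.

0.395 mg/L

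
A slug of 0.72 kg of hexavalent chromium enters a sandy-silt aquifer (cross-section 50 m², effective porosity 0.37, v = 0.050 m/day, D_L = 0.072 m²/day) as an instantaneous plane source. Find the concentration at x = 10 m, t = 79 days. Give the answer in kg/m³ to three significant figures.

For an instantaneous plane source, C(x,t) = M/(n_e·A·√(4πDt)) · exp(−(x−vt)²/(4Dt)), with n_e·A the pore (flow) area.
Plume center vt = 0.050 × 79 = 3.95 m, so the well at 10 m is 6.05 m downgradient of the peak.
√(4πDt) = 8.454 m, giving peak height M/(n_e·A·√(4πDt)) = 0.72/(0.37 × 50 × 8.454) = 0.004604 kg/m³.
(x−vt)²/(4Dt) = (6.05)²/(4 × 0.072 × 79) = 1.609; exp(−1.609) = 0.2001.
C = 0.004604 × 0.2001 = 0.000921 kg/m³.

0.000921 kg/m³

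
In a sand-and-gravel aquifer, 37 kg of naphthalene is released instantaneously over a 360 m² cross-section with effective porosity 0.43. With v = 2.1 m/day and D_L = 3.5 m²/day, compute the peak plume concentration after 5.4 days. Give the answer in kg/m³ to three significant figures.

The peak of an instantaneous 1D plume sits at x = vt; there the Gaussian factor is 1 and C_max = M/(n_e·A·√(4πDt)), where n_e·A is the pore area the mass is dissolved in.
√(4πDt) = √(4π × 3.5 × 5.4) = 15.41 m, so C_max = 37/(0.43 × 360 × 15.41) = 0.0155 kg/m³.

0.0155 kg/m³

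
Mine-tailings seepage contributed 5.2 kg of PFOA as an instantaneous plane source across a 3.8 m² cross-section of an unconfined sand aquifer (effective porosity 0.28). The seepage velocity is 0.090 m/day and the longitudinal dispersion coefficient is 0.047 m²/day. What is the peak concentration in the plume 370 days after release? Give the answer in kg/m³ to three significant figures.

The peak of an instantaneous 1D plume sits at x = vt; there the Gaussian factor is 1 and C_max = M/(n_e·A·√(4πDt)), where n_e·A is the pore area the mass is dissolved in.
√(4πDt) = √(4π × 0.047 × 370) = 14.78 m, so C_max = 5.2/(0.28 × 3.8 × 14.78) = 0.331 kg/m³.

0.331 kg/m³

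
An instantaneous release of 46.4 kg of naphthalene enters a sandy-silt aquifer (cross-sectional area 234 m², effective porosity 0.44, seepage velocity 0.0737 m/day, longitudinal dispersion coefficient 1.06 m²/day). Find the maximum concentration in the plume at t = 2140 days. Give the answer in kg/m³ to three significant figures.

The peak of an instantaneous 1D plume sits at x = vt; there the Gaussian factor is 1 and C_max = M/(n_e·A·√(4πDt)), where n_e·A is the pore area the mass is dissolved in.
√(4πDt) = √(4π × 1.06 × 2140) = 168.8 m, so C_max = 46.4/(0.44 × 234 × 168.8) = 0.00267 kg/m³.

0.00267 kg/m³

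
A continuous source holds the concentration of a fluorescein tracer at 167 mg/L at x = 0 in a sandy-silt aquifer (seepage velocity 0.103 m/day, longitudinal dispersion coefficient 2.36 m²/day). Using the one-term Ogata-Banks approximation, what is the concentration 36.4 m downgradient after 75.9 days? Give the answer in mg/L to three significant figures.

For a continuous step input, C/C₀ ≈ ½·erfc((x−vt)/(2√(Dt))).
vt = 0.103 × 75.9 = 7.8177 m and 2√(Dt) = 2√(2.36 × 75.9) = 26.77 m.
Argument (x−vt)/(2√(Dt)) = (36.4 − 7.8177)/26.77 = 1.068; ½·erfc(1.068) = 0.06547.
C = 167 × 0.06547 = 10.9 mg/L.

10.9 mg/L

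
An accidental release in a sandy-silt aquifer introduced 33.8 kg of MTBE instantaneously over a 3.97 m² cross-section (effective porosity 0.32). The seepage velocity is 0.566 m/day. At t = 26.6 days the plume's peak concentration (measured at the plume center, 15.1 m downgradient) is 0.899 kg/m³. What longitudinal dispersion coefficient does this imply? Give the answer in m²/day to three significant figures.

At the plume center C_max = M/(n_e·A·√(4πDt)), so D = M²/(4πt·(n_e·A·C_max)²).
n_e·A·C_max = 0.32 × 3.97 × 0.899 = 1.142 kg/m.
D = 33.8²/(4π × 26.6 × 1.142²) = 2.62 m²/day.

2.62 m²/day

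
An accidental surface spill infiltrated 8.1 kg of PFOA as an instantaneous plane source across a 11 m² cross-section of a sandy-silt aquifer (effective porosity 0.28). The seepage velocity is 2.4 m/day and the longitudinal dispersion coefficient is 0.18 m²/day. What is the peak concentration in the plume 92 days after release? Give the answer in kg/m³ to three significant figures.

The peak of an instantaneous 1D plume sits at x = vt; there the Gaussian factor is 1 and C_max = M/(n_e·A·√(4πDt)), where n_e·A is the pore area the mass is dissolved in.
√(4πDt) = √(4π × 0.18 × 92) = 14.43 m, so C_max = 8.1/(0.28 × 11 × 14.43) = 0.182 kg/m³.

0.182 kg/m³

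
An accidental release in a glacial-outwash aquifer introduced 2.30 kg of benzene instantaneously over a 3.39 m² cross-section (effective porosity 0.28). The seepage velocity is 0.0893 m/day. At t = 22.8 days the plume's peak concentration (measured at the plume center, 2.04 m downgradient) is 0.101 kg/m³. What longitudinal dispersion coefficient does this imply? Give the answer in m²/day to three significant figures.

2.01 m²/day

At the plume center C_max = M/(n_e·A·√(4πDt)), so D = M²/(4πt·(n_e·A·C_max)²).
n_e·A·C_max = 0.28 × 3.39 × 0.101 = 0.09587 kg/m.
D = 2.30²/(4π × 22.8 × 0.09587²) = 2.01 m²/day.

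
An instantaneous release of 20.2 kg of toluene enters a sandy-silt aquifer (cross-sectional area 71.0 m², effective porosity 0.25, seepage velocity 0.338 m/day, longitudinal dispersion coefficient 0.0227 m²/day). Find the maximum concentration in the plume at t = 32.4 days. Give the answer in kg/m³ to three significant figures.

The peak of an instantaneous 1D plume sits at x = vt; there the Gaussian factor is 1 and C_max = M/(n_e·A·√(4πDt)), where n_e·A is the pore area the mass is dissolved in.
√(4πDt) = √(4π × 0.0227 × 32.4) = 3.040 m, so C_max = 20.2/(0.25 × 71.0 × 3.040) = 0.374 kg/m³.

0.374 kg/m³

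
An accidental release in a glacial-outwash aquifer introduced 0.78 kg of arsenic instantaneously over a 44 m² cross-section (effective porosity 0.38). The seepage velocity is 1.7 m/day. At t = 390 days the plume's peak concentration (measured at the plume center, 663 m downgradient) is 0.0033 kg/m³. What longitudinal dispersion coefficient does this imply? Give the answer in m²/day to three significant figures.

At the plume center C_max = M/(n_e·A·√(4πDt)), so D = M²/(4πt·(n_e·A·C_max)²).
n_e·A·C_max = 0.38 × 44 × 0.0033 = 0.05518 kg/m.
D = 0.78²/(4π × 390 × 0.05518²) = 0.0408 m²/day.

0.0408 m²/day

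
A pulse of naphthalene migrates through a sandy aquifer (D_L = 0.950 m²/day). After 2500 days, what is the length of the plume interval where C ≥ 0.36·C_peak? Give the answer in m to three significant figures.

197 m

The plume is Gaussian with σ = √(2Dt) = √(2 × 0.950 × 2500) = 68.92 m.
C/C_peak = exp(−Δx²/(2σ²)) = 0.36 ⇒ Δx = σ·√(−2 ln 0.36) = 68.92 × 1.429 = 98.49 m.
Width = 2Δx = 197 m.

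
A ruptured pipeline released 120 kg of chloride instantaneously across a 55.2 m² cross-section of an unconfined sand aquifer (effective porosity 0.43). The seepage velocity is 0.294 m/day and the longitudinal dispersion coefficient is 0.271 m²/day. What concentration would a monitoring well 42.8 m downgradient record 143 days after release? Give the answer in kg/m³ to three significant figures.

0.228 kg/m³

For an instantaneous plane source, C(x,t) = M/(n_e·A·√(4πDt)) · exp(−(x−vt)²/(4Dt)), with n_e·A the pore (flow) area.
Plume center vt = 0.294 × 143 = 42.042 m, so the well at 42.8 m is 0.758 m downgradient of the peak.
√(4πDt) = 22.07 m, giving peak height M/(n_e·A·√(4πDt)) = 120/(0.43 × 55.2 × 22.07) = 0.2291 kg/m³.
(x−vt)²/(4Dt) = (0.758)²/(4 × 0.271 × 143) = 0.003707; exp(−0.003707) = 0.9963.
C = 0.2291 × 0.9963 = 0.228 kg/m³.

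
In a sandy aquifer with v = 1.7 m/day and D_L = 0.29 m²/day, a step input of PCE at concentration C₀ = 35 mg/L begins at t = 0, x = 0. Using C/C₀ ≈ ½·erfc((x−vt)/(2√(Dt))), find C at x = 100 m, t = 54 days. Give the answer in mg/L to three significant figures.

2.50 mg/L

For a continuous step input, C/C₀ ≈ ½·erfc((x−vt)/(2√(Dt))).
vt = 1.7 × 54 = 91.8 m and 2√(Dt) = 2√(0.29 × 54) = 7.915 m.
Argument (x−vt)/(2√(Dt)) = (100 − 91.8)/7.915 = 1.036; ½·erfc(1.036) = 0.07144.
C = 35 × 0.07144 = 2.50 mg/L.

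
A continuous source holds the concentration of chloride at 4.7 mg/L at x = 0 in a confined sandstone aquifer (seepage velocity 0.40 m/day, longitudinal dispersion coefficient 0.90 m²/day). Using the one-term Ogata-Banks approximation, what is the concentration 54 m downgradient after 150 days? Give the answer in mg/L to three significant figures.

For a continuous step input, C/C₀ ≈ ½·erfc((x−vt)/(2√(Dt))).
vt = 0.40 × 150 = 60 m and 2√(Dt) = 2√(0.90 × 150) = 23.24 m.
Argument (x−vt)/(2√(Dt)) = (54 − 60)/23.24 = -0.2582; ½·erfc(-0.2582) = 0.6425.
C = 4.7 × 0.6425 = 3.02 mg/L.

3.02 mg/L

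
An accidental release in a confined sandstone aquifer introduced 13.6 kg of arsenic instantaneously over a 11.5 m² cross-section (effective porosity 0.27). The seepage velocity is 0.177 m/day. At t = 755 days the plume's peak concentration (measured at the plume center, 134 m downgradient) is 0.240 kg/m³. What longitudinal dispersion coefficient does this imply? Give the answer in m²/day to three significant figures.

0.0351 m²/day

At the plume center C_max = M/(n_e·A·√(4πDt)), so D = M²/(4πt·(n_e·A·C_max)²).
n_e·A·C_max = 0.27 × 11.5 × 0.240 = 0.7452 kg/m.
D = 13.6²/(4π × 755 × 0.7452²) = 0.0351 m²/day.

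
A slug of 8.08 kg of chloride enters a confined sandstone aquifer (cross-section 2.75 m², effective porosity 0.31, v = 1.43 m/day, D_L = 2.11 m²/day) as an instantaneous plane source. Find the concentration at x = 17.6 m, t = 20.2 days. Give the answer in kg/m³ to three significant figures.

For an instantaneous plane source, C(x,t) = M/(n_e·A·√(4πDt)) · exp(−(x−vt)²/(4Dt)), with n_e·A the pore (flow) area.
Plume center vt = 1.43 × 20.2 = 28.886 m, so the well at 17.6 m is 11.286 m upgradient of the peak.
√(4πDt) = 23.14 m, giving peak height M/(n_e·A·√(4πDt)) = 8.08/(0.31 × 2.75 × 23.14) = 0.4096 kg/m³.
(x−vt)²/(4Dt) = (-11.286)²/(4 × 2.11 × 20.2) = 0.7471; exp(−0.7471) = 0.4737.
C = 0.4096 × 0.4737 = 0.194 kg/m³.

0.194 kg/m³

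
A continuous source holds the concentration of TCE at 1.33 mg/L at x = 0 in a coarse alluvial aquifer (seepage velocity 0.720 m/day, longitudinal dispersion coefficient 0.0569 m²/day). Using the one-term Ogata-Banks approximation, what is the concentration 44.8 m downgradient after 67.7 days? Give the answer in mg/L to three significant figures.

1.23 mg/L

For a continuous step input, C/C₀ ≈ ½·erfc((x−vt)/(2√(Dt))).
vt = 0.720 × 67.7 = 48.744 m and 2√(Dt) = 2√(0.0569 × 67.7) = 3.925 m.
Argument (x−vt)/(2√(Dt)) = (44.8 − 48.744)/3.925 = -1.005; ½·erfc(-1.005) = 0.9224.
C = 1.33 × 0.9224 = 1.23 mg/L.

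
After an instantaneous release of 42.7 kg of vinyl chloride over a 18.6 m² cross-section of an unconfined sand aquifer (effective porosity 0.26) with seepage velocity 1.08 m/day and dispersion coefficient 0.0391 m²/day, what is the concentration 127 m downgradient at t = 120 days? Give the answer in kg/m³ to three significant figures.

For an instantaneous plane source, C(x,t) = M/(n_e·A·√(4πDt)) · exp(−(x−vt)²/(4Dt)), with n_e·A the pore (flow) area.
Plume center vt = 1.08 × 120 = 129.6 m, so the well at 127 m is 2.6 m upgradient of the peak.
√(4πDt) = 7.679 m, giving peak height M/(n_e·A·√(4πDt)) = 42.7/(0.26 × 18.6 × 7.679) = 1.150 kg/m³.
(x−vt)²/(4Dt) = (-2.6)²/(4 × 0.0391 × 120) = 0.3602; exp(−0.3602) = 0.6975.
C = 1.150 × 0.6975 = 0.802 kg/m³.

0.802 kg/m³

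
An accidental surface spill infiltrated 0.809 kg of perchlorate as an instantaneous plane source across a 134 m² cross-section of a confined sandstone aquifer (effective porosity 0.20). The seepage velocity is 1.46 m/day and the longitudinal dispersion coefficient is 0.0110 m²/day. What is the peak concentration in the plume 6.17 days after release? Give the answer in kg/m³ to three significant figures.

0.0327 kg/m³

The peak of an instantaneous 1D plume sits at x = vt; there the Gaussian factor is 1 and C_max = M/(n_e·A·√(4πDt)), where n_e·A is the pore area the mass is dissolved in.
√(4πDt) = √(4π × 0.0110 × 6.17) = 0.9235 m, so C_max = 0.809/(0.20 × 134 × 0.9235) = 0.0327 kg/m³.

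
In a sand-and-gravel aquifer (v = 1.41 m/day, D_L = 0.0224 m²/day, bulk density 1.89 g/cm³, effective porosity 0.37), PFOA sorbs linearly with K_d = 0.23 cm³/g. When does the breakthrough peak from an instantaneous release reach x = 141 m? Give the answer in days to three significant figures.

Retardation factor R = 1 + ρ_b·K_d/n = 1 + 1.89 × 0.23/0.37 = 2.175.
Sorption retards both mechanisms: v_R = v/R = 0.6483 m/day, D_R = D/R = 0.01030 m²/day.
Peak time from v_R²t² + 2D_R t − x² = 0: t = (√(D_R² + v_R²x²) − D_R)/v_R².
√(D_R² + v_R²x²) = √(0.01030² + 0.6483² × 141²) = 91.41; v_R² = 0.4203.
t = (91.41 − 0.01030)/0.4203 = 217 days.

217 days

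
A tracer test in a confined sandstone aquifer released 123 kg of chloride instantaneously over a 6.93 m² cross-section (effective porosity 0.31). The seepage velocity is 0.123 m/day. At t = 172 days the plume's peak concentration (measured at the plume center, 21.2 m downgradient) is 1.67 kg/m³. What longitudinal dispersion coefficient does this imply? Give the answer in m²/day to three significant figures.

At the plume center C_max = M/(n_e·A·√(4πDt)), so D = M²/(4πt·(n_e·A·C_max)²).
n_e·A·C_max = 0.31 × 6.93 × 1.67 = 3.588 kg/m.
D = 123²/(4π × 172 × 3.588²) = 0.544 m²/day.

0.544 m²/day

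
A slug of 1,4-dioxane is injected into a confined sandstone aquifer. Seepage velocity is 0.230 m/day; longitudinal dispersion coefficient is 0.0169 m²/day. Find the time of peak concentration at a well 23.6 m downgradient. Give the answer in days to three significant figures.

102 days

For the 1D instantaneous-source solution, setting ∂C/∂t = 0 at fixed x gives v²t² + 2Dt − x² = 0, so t = (√(D² + v²x²) − D)/v².
√(D² + v²x²) = √(0.0169² + 0.230² × 23.6²) = 5.428; v² = 0.0529.
t = (5.428 − 0.0169)/0.0529 = 102 days (vs. the pure-advection estimate x/v = 103 d).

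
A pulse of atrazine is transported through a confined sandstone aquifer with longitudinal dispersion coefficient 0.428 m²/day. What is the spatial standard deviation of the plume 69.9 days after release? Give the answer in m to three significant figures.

7.74 m

Dispersive spreading gives a Gaussian with σ² = 2Dt; advection only shifts the center.
σ = √(2 × 0.428 × 69.9) = 7.74 m.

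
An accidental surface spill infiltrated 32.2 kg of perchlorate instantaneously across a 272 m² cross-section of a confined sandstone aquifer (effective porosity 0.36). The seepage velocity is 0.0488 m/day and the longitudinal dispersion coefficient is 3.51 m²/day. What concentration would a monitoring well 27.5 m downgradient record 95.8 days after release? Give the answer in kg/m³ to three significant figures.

0.00343 kg/m³

For an instantaneous plane source, C(x,t) = M/(n_e·A·√(4πDt)) · exp(−(x−vt)²/(4Dt)), with n_e·A the pore (flow) area.
Plume center vt = 0.0488 × 95.8 = 4.67504 m, so the well at 27.5 m is 22.82496 m downgradient of the peak.
√(4πDt) = 65.00 m, giving peak height M/(n_e·A·√(4πDt)) = 32.2/(0.36 × 272 × 65.00) = 0.005059 kg/m³.
(x−vt)²/(4Dt) = (22.82496)²/(4 × 3.51 × 95.8) = 0.3873; exp(−0.3873) = 0.6789.
C = 0.005059 × 0.6789 = 0.00343 kg/m³.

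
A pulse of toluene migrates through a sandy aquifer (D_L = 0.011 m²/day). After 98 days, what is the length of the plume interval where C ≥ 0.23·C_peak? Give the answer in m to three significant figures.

The plume is Gaussian with σ = √(2Dt) = √(2 × 0.011 × 98) = 1.468 m.
C/C_peak = exp(−Δx²/(2σ²)) = 0.23 ⇒ Δx = σ·√(−2 ln 0.23) = 1.468 × 1.714 = 2.516 m.
Width = 2Δx = 5.03 m.

5.03 m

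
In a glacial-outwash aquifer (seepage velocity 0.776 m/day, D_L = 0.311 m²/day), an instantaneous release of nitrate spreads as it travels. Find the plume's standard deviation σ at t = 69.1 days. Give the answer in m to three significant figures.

6.56 m

Dispersive spreading gives a Gaussian with σ² = 2Dt; advection only shifts the center.
σ = √(2 × 0.311 × 69.1) = 6.56 m.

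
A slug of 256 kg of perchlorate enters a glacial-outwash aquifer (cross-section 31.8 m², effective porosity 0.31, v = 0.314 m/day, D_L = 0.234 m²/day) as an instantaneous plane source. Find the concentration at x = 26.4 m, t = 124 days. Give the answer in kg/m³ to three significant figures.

For an instantaneous plane source, C(x,t) = M/(n_e·A·√(4πDt)) · exp(−(x−vt)²/(4Dt)), with n_e·A the pore (flow) area.
Plume center vt = 0.314 × 124 = 38.936 m, so the well at 26.4 m is 12.536 m upgradient of the peak.
√(4πDt) = 19.10 m, giving peak height M/(n_e·A·√(4πDt)) = 256/(0.31 × 31.8 × 19.10) = 1.360 kg/m³.
(x−vt)²/(4Dt) = (-12.536)²/(4 × 0.234 × 124) = 1.354; exp(−1.354) = 0.2582.
C = 1.360 × 0.2582 = 0.351 kg/m³.

0.351 kg/m³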